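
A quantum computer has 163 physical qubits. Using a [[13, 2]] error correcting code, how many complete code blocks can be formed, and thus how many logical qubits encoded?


Each code block uses 13 physical qubits for 2 logical qubit(s).
Number of complete blocks = floor(163 / 13) = 12
Logical qubits = 12 * 2
= 24

24


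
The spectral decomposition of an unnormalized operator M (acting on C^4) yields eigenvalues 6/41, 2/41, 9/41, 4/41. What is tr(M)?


tr(M) = sum of eigenvalues
= 6/41 + 2/41 + 9/41 + 4/41
= 21/41
= 0.5122

0.5122


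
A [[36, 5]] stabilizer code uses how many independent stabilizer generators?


For an [[n,k]] stabilizer code:
Number of stabilizer generators = n - k
= 36 - 5
= 31

31


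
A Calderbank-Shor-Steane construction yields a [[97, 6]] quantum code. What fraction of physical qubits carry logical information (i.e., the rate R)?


Code rate R = k/n
= 6/97
= 0.0619

0.0619


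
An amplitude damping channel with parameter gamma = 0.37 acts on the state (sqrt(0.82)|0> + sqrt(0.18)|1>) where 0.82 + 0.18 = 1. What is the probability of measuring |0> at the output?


For amplitude damping with parameter gamma on state sqrt(a)|0> + sqrt(b)|1>:
alpha^2 = 0.82, beta^2 = 0.18
P(|0>) = alpha^2 + gamma * beta^2
= 0.82 + 0.37 * 0.18
= 0.82 + 0.0666
= 0.8866

0.8866


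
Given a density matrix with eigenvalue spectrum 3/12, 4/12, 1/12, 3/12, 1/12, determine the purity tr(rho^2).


tr(rho^2) = sum of eigenvalues squared
= (3/12)^2 + (4/12)^2 + (1/12)^2 + (3/12)^2 + (1/12)^2
= (9 + 16 + 1 + 9 + 1) / 144
= 36/144
= 0.2500

0.2500


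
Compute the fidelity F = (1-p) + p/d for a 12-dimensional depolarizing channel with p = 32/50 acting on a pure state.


F = (1-p) + p/d
= (1 - 0.6400) + 0.6400/12
= 0.3600 + 0.0533
= 0.4133

0.4133


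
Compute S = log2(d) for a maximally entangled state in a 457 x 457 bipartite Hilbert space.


For a maximally entangled state in d x d:
S = log2(d) = log2(457)
= 8.8361

8.8361


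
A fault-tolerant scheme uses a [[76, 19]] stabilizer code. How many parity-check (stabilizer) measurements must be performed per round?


For an [[n,k]] stabilizer code:
Number of stabilizer generators = n - k
= 76 - 19
= 57

57


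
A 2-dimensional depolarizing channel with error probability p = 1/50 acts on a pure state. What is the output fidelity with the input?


F = (1-p) + p/d
= (1 - 0.0200) + 0.0200/2
= 0.9800 + 0.0100
= 0.9900

0.9900


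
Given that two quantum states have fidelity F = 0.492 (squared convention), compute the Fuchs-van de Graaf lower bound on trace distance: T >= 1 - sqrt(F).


Fuchs-van de Graaf (squared-fidelity convention): 1 - sqrt(F) <= T <= sqrt(1 - F).
Lower bound: T >= 1 - sqrt(F)
sqrt(F) = sqrt(0.492) = 0.7014
T >= 1 - 0.7014
T >= 0.2986

0.2986


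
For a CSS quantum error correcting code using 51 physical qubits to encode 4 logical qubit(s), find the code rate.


Code rate R = k/n
= 4/51
= 0.0784

0.0784


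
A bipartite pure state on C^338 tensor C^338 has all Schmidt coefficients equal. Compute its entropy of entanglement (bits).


For a maximally entangled state in d x d:
S = log2(d) = log2(338)
= 8.4009

8.4009


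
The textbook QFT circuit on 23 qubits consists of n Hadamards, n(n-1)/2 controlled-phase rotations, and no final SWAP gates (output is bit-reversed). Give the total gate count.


Hadamard gates: 23
Controlled rotations: n*(n-1)/2 = 23*22/2 = 253
SWAP gates: 0 (omitted)
Total = 23 + 253
= 276

276


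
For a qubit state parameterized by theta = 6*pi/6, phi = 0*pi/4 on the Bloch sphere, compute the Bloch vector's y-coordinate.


theta = 3.1416, phi = 0.0000
r_y = sin(theta)*sin(phi) = 0.0000 * 0.0000
r_y = 0.0000

0.0000


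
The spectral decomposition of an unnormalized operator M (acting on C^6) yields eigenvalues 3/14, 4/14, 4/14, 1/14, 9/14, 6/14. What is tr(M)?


tr(M) = sum of eigenvalues
= 3/14 + 4/14 + 4/14 + 1/14 + 9/14 + 6/14
= 27/14
= 1.9286

1.9286


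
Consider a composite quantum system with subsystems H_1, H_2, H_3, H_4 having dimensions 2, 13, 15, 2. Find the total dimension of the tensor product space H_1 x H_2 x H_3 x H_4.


dim(H_1 x H_2 x H_3 x H_4) = 2 * 13 * 15 * 2
= 26 * 15 * 2
= 390 * 2
= 780

780


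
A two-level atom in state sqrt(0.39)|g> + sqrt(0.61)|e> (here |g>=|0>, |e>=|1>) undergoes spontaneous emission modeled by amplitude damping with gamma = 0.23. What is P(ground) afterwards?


For amplitude damping with parameter gamma on state sqrt(a)|0> + sqrt(b)|1>:
alpha^2 = 0.39, beta^2 = 0.61
P(|0>) = alpha^2 + gamma * beta^2
= 0.39 + 0.23 * 0.61
= 0.39 + 0.1403
= 0.5303

0.5303


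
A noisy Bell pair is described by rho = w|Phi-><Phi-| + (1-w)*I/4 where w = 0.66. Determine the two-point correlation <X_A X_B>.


|Phi-> = (|00> - |11>)/sqrt(2)
For the pure Bell state, <X_A X_B> = -1 (Bell-state Pauli correlator).
The maximally-mixed part I/4 has tr(I/4 * P tensor P) = 0 for any traceless Pauli P.
So <X_A X_B>_rho = w * (-1) + (1 - w) * 0
= 0.66 * (-1)
= -0.6600

-0.6600


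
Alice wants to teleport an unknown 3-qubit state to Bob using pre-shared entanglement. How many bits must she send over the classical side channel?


Quantum teleportation requires 2 classical bits per qubit teleported.
3 qubit(s) -> 2 * 3 = 6 classical bits

6


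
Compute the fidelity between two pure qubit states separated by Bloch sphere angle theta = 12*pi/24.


For states separated by angle theta on Bloch sphere:
F = cos^2(theta/2)
theta = 12*pi/24 = 1.5708
theta/2 = 0.7854
cos(theta/2) = 0.7071
F = 0.5000

0.5000


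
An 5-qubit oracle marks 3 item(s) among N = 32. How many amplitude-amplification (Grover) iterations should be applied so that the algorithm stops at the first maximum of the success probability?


After j Grover iterations the success probability is P(j) = sin^2((2j+1)*theta), where sin(theta) = sqrt(k/N).
N = 2^5 = 32, k = 3
sin(theta) = sqrt(k/N) = 0.3061862178
theta = arcsin(sqrt(k/N)) = 0.3111842443 rad
P(j) reaches its first maximum when (2j+1)*theta is as close as possible to pi/2, i.e. j = round(pi/(4*theta) - 1/2).
pi/(4*theta) - 1/2 = 2.0239
(For comparison, the common estimate pi/4 * sqrt(N/k) = 2.5651; the exact maximiser is used here.)
Optimal iterations = 2

2


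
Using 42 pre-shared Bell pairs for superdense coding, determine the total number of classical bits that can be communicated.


Superdense coding allows 2 classical bits per shared entangled pair.
42 pair(s) -> 2 * 42 = 84 classical bits

84


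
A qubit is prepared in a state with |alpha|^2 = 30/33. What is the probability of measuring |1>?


|alpha|^2 = 30/33 = 0.9091
|beta|^2 = 1 - 30/33 = 3/33 = 0.0909
P(|1>) = |beta|^2 = 0.0909

0.0909


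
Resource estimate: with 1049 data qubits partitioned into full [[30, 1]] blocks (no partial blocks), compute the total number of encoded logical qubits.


Each code block uses 30 physical qubits for 1 logical qubit(s).
Number of complete blocks = floor(1049 / 30) = 34
Logical qubits = 34 * 1
= 34

34


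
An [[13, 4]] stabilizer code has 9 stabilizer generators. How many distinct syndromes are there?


Each stabilizer generator gives a binary (+1 or -1) measurement outcome.
With 9 independent generators:
Total syndromes = 2^9
= 512

512


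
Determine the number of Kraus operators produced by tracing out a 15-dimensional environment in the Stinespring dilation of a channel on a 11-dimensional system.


Tracing out the environment in an orthonormal basis {|i>_E} gives Kraus operators K_i = <i|_E U |0>_E.
Number of Kraus operators = dim(H_env) = d_env
= 15

15


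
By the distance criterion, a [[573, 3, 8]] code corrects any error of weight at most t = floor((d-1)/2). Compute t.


Code parameters: [[573, 3, 8]], distance d = 8.
Number of correctable errors = floor((d-1)/2)
= floor((8 - 1)/2)
= floor(7/2)
= 3

3


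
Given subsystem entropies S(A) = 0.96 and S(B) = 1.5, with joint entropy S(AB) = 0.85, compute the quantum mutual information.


I(A:B) = S(A) + S(B) - S(AB)
= 0.96 + 1.5 - 0.85
= 1.6100

1.6100


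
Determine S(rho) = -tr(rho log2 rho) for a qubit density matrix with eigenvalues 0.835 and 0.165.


S = -p*log2(p) - (1-p)*log2(1-p)
p = 0.8350, 1-p = 0.1650
= -0.8350 * log2(0.8350) - 0.1650 * log2(0.1650)
= -(-0.2172) - (-0.4289)
= 0.6461

0.6461


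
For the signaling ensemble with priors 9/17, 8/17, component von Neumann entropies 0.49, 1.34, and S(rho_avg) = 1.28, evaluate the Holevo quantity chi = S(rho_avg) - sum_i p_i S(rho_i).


chi = S(rho) - sum_i p_i * S(rho_i)
Weighted entropy = 9/17 * 0.49 + 8/17 * 1.34
= 0.8900
chi = 1.28 - 0.8900
= 0.3900

0.3900


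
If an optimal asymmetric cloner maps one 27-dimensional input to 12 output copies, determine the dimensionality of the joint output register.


Output space = H^(tensor 12) where dim(H) = 27
dim = 27^12
= 729 (after 2 factors)
= 19683 (after 3 factors)
= 531441 (after 4 factors)
= 14348907 (after 5 factors)
= 387420489 (after 6 factors)
= 10460353203 (after 7 factors)
= 282429536481 (after 8 factors)
= 7625597484987 (after 9 factors)
= 205891132094649 (after 10 factors)
= 5559060566555523 (after 11 factors)
= 150094635296999121 (after 12 factors)
= 150094635296999121

150094635296999121


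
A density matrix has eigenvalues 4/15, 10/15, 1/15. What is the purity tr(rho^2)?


tr(rho^2) = sum of eigenvalues squared
= (4/15)^2 + (10/15)^2 + (1/15)^2
= (16 + 100 + 1) / 225
= 117/225
= 0.5200

0.5200


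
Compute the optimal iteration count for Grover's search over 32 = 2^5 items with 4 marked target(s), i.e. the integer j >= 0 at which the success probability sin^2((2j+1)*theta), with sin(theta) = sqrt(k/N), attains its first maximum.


After j Grover iterations the success probability is P(j) = sin^2((2j+1)*theta), where sin(theta) = sqrt(k/N).
N = 2^5 = 32, k = 4
sin(theta) = sqrt(k/N) = 0.3535533906
theta = arcsin(sqrt(k/N)) = 0.3613671239 rad
P(j) reaches its first maximum when (2j+1)*theta is as close as possible to pi/2, i.e. j = round(pi/(4*theta) - 1/2).
pi/(4*theta) - 1/2 = 1.6734
(For comparison, the common estimate pi/4 * sqrt(N/k) = 2.2214; the exact maximiser is used here.)
Optimal iterations = 2

2


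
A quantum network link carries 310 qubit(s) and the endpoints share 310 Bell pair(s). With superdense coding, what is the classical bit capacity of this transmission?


Superdense coding allows 2 classical bits per shared entangled pair.
310 pair(s) -> 2 * 310 = 620 classical bits

620


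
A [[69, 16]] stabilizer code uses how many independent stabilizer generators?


For an [[n,k]] stabilizer code:
Number of stabilizer generators = n - k
= 69 - 16
= 53

53


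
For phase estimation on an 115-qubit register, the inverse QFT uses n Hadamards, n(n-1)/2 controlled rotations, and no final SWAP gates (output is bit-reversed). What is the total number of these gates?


Hadamard gates: 115
Controlled rotations: n*(n-1)/2 = 115*114/2 = 6555
SWAP gates: 0 (omitted)
Total = 115 + 6555
= 6670

6670


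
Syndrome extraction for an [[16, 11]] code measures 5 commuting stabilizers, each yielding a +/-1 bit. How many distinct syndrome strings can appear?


Each stabilizer generator gives a binary (+1 or -1) measurement outcome.
With 5 independent generators:
Total syndromes = 2^5
= 32

32


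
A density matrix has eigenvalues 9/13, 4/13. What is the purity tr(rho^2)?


tr(rho^2) = sum of eigenvalues squared
= (9/13)^2 + (4/13)^2
= (81 + 16) / 169
= 97/169
= 0.5740

0.5740


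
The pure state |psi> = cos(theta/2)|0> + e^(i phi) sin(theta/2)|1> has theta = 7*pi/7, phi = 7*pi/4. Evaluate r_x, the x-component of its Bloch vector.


theta = 3.1416, phi = 5.4978
r_x = sin(theta)*cos(phi) = 0.0000 * 0.7071
r_x = 0.0000

0.0000


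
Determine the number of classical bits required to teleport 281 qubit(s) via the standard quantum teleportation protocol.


Quantum teleportation requires 2 classical bits per qubit teleported.
281 qubit(s) -> 2 * 281 = 562 classical bits

562


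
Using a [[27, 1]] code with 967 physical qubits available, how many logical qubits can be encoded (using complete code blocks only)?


Each code block uses 27 physical qubits for 1 logical qubit(s).
Number of complete blocks = floor(967 / 27) = 35
Logical qubits = 35 * 1
= 35

35


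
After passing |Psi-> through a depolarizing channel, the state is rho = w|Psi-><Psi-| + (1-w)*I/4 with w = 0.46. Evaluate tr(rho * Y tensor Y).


|Psi-> = (|01> - |10>)/sqrt(2)
For the pure Bell state, <Y_A Y_B> = -1 (Bell-state Pauli correlator).
The maximally-mixed part I/4 has tr(I/4 * P tensor P) = 0 for any traceless Pauli P.
So <Y_A Y_B>_rho = w * (-1) + (1 - w) * 0
= 0.46 * (-1)
= -0.4600

-0.4600


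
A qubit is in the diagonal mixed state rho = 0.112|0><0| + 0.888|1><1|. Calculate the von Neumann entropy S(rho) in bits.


S = -p*log2(p) - (1-p)*log2(1-p)
p = 0.1120, 1-p = 0.8880
= -0.1120 * log2(0.1120) - 0.8880 * log2(0.8880)
= -(-0.3537) - (-0.1522)
= 0.5059

0.5059


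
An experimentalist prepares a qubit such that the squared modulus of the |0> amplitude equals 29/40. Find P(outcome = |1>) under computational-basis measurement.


|alpha|^2 = 29/40 = 0.7250
|beta|^2 = 1 - 29/40 = 11/40 = 0.2750
P(|1>) = |beta|^2 = 0.2750

0.2750


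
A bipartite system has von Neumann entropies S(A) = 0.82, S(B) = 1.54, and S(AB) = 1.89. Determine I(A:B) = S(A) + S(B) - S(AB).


I(A:B) = S(A) + S(B) - S(AB)
= 0.82 + 1.54 - 1.89
= 0.4700

0.4700


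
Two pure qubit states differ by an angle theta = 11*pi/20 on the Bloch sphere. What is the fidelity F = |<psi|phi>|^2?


For states separated by angle theta on Bloch sphere:
F = cos^2(theta/2)
theta = 11*pi/20 = 1.7279
theta/2 = 0.8639
cos(theta/2) = 0.6494
F = 0.4218

0.4218


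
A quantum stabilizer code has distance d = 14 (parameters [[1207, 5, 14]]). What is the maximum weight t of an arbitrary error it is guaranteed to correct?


Code parameters: [[1207, 5, 14]], distance d = 14.
Number of correctable errors = floor((d-1)/2)
= floor((14 - 1)/2)
= floor(13/2)
= 6

6


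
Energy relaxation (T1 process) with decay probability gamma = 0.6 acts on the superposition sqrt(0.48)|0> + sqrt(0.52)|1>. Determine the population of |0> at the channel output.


For amplitude damping with parameter gamma on state sqrt(a)|0> + sqrt(b)|1>:
alpha^2 = 0.48, beta^2 = 0.52
P(|0>) = alpha^2 + gamma * beta^2
= 0.48 + 0.6 * 0.52
= 0.48 + 0.3120
= 0.7920

0.7920


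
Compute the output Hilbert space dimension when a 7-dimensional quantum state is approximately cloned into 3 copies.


Output space = H^(tensor 3) where dim(H) = 7
dim = 7^3
= 49 (after 2 factors)
= 343 (after 3 factors)
= 343

343


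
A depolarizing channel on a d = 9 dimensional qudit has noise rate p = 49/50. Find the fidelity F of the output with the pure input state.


F = (1-p) + p/d
= (1 - 0.9800) + 0.9800/9
= 0.0200 + 0.1089
= 0.1289

0.1289


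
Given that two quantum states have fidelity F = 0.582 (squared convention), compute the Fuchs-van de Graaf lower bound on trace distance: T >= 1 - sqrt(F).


Fuchs-van de Graaf (squared-fidelity convention): 1 - sqrt(F) <= T <= sqrt(1 - F).
Lower bound: T >= 1 - sqrt(F)
sqrt(F) = sqrt(0.582) = 0.7629
T >= 1 - 0.7629
T >= 0.2371

0.2371


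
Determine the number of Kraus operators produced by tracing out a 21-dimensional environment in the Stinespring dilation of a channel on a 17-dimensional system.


Tracing out the environment in an orthonormal basis {|i>_E} gives Kraus operators K_i = <i|_E U |0>_E.
Number of Kraus operators = dim(H_env) = d_env
= 21

21


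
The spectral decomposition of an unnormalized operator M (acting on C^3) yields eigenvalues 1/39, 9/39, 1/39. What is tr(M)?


tr(M) = sum of eigenvalues
= 1/39 + 9/39 + 1/39
= 11/39
= 0.2821

0.2821


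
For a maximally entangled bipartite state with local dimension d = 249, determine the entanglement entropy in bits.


For a maximally entangled state in d x d:
S = log2(d) = log2(249)
= 7.9600

7.9600


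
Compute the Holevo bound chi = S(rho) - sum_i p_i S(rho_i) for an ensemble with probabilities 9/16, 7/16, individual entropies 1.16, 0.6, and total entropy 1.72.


chi = S(rho) - sum_i p_i * S(rho_i)
Weighted entropy = 9/16 * 1.16 + 7/16 * 0.6
= 0.9150
chi = 1.72 - 0.9150
= 0.8050

0.8050


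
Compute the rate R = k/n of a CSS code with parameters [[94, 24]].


Code rate R = k/n
= 24/94
= 0.2553

0.2553


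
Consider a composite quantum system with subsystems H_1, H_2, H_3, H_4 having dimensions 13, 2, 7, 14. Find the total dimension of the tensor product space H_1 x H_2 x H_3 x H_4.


dim(H_1 x H_2 x H_3 x H_4) = 13 * 2 * 7 * 14
= 26 * 7 * 14
= 182 * 14
= 2548

2548


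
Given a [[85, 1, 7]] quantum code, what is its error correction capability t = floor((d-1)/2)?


Code parameters: [[85, 1, 7]], distance d = 7.
Number of correctable errors = floor((d-1)/2)
= floor((7 - 1)/2)
= floor(6/2)
= 3

3


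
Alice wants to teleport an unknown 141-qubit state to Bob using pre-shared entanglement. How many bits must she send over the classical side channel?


Quantum teleportation requires 2 classical bits per qubit teleported.
141 qubit(s) -> 2 * 141 = 282 classical bits

282


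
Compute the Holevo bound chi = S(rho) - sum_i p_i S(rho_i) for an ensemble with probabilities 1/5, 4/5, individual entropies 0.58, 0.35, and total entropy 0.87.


chi = S(rho) - sum_i p_i * S(rho_i)
Weighted entropy = 1/5 * 0.58 + 4/5 * 0.35
= 0.3960
chi = 0.87 - 0.3960
= 0.4740

0.4740


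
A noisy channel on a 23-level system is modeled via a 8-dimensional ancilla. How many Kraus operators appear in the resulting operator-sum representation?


Tracing out the environment in an orthonormal basis {|i>_E} gives Kraus operators K_i = <i|_E U |0>_E.
Number of Kraus operators = dim(H_env) = d_env
= 8

8


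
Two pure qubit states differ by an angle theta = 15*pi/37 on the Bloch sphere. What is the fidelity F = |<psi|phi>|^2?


For states separated by angle theta on Bloch sphere:
F = cos^2(theta/2)
theta = 15*pi/37 = 1.2736
theta/2 = 0.6368
cos(theta/2) = 0.8040
F = 0.6464

0.6464


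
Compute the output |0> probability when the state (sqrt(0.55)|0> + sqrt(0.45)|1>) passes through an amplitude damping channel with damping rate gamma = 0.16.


For amplitude damping with parameter gamma on state sqrt(a)|0> + sqrt(b)|1>:
alpha^2 = 0.55, beta^2 = 0.45
P(|0>) = alpha^2 + gamma * beta^2
= 0.55 + 0.16 * 0.45
= 0.55 + 0.0720
= 0.6220

0.6220


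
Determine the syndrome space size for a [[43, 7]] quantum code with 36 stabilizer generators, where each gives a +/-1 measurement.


Each stabilizer generator gives a binary (+1 or -1) measurement outcome.
With 36 independent generators:
Total syndromes = 2^36
= 68719476736

68719476736


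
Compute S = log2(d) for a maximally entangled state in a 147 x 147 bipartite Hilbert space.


For a maximally entangled state in d x d:
S = log2(d) = log2(147)
= 7.1997

7.1997


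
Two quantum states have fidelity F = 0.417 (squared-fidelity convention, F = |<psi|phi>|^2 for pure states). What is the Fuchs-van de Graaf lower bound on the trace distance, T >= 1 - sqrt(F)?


Fuchs-van de Graaf (squared-fidelity convention): 1 - sqrt(F) <= T <= sqrt(1 - F).
Lower bound: T >= 1 - sqrt(F)
sqrt(F) = sqrt(0.417) = 0.6458
T >= 1 - 0.6458
T >= 0.3542

0.3542


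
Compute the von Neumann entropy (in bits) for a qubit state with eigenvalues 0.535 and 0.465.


S = -p*log2(p) - (1-p)*log2(1-p)
p = 0.5350, 1-p = 0.4650
= -0.5350 * log2(0.5350) - 0.4650 * log2(0.4650)
= -(-0.4828) - (-0.5137)
= 0.9965

0.9965


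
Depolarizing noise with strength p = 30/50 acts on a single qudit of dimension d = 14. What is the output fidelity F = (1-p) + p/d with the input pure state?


F = (1-p) + p/d
= (1 - 0.6000) + 0.6000/14
= 0.4000 + 0.0429
= 0.4429

0.4429


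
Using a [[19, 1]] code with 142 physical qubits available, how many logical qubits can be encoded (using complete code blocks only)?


Each code block uses 19 physical qubits for 1 logical qubit(s).
Number of complete blocks = floor(142 / 19) = 7
Logical qubits = 7 * 1
= 7

7


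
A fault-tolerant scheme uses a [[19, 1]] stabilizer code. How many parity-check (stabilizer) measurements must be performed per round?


For an [[n,k]] stabilizer code:
Number of stabilizer generators = n - k
= 19 - 1
= 18

18


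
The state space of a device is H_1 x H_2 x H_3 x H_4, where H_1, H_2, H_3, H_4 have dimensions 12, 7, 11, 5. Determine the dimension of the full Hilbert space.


dim(H_1 x H_2 x H_3 x H_4) = 12 * 7 * 11 * 5
= 84 * 11 * 5
= 924 * 5
= 4620

4620


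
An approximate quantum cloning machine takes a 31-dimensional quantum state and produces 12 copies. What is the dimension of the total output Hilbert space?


Output space = H^(tensor 12) where dim(H) = 31
dim = 31^12
= 961 (after 2 factors)
= 29791 (after 3 factors)
= 923521 (after 4 factors)
= 28629151 (after 5 factors)
= 887503681 (after 6 factors)
= 27512614111 (after 7 factors)
= 852891037441 (after 8 factors)
= 26439622160671 (after 9 factors)
= 819628286980801 (after 10 factors)
= 25408476896404831 (after 11 factors)
= 787662783788549761 (after 12 factors)
= 787662783788549761

787662783788549761


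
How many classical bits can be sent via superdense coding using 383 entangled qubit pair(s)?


Superdense coding allows 2 classical bits per shared entangled pair.
383 pair(s) -> 2 * 383 = 766 classical bits

766


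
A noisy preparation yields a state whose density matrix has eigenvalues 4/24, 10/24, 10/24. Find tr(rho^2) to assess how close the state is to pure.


tr(rho^2) = sum of eigenvalues squared
= (4/24)^2 + (10/24)^2 + (10/24)^2
= (16 + 100 + 100) / 576
= 216/576
= 0.3750

0.3750


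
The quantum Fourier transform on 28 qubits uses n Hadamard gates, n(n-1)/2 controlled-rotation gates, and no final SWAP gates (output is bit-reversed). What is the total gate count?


Hadamard gates: 28
Controlled rotations: n*(n-1)/2 = 28*27/2 = 378
SWAP gates: 0 (omitted)
Total = 28 + 378
= 406

406


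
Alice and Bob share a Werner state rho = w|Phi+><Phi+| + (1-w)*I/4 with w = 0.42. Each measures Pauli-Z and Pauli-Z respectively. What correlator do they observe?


|Phi+> = (|00> + |11>)/sqrt(2)
For the pure Bell state, <Z_A Z_B> = +1 (Bell-state Pauli correlator).
The maximally-mixed part I/4 has tr(I/4 * P tensor P) = 0 for any traceless Pauli P.
So <Z_A Z_B>_rho = w * (+1) + (1 - w) * 0
= 0.42 * (+1)
= 0.4200

0.4200


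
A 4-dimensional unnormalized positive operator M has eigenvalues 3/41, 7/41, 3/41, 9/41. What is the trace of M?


tr(M) = sum of eigenvalues
= 3/41 + 7/41 + 3/41 + 9/41
= 22/41
= 0.5366

0.5366


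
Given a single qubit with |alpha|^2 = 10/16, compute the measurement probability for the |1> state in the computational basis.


|alpha|^2 = 10/16 = 0.6250
|beta|^2 = 1 - 10/16 = 6/16 = 0.3750
P(|1>) = |beta|^2 = 0.3750

0.3750


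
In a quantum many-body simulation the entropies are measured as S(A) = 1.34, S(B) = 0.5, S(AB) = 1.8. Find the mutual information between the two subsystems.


I(A:B) = S(A) + S(B) - S(AB)
= 1.34 + 0.5 - 1.8
= 0.0400

0.0400


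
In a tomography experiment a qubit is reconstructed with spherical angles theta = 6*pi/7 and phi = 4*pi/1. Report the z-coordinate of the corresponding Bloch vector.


theta = 2.6928, phi = 12.5664
r_z = cos(theta) = -0.9010

-0.9010


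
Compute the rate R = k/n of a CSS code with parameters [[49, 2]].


Code rate R = k/n
= 2/49
= 0.0408

0.0408


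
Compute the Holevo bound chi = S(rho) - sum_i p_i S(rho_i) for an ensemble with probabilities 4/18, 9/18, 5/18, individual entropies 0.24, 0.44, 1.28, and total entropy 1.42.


chi = S(rho) - sum_i p_i * S(rho_i)
Weighted entropy = 4/18 * 0.24 + 9/18 * 0.44 + 5/18 * 1.28
= 0.6289
chi = 1.42 - 0.6289
= 0.7911

0.7911


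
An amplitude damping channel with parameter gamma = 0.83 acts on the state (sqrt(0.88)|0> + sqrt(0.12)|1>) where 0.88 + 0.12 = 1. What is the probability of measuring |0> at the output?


For amplitude damping with parameter gamma on state sqrt(a)|0> + sqrt(b)|1>:
alpha^2 = 0.88, beta^2 = 0.12
P(|0>) = alpha^2 + gamma * beta^2
= 0.88 + 0.83 * 0.12
= 0.88 + 0.0996
= 0.9796

0.9796


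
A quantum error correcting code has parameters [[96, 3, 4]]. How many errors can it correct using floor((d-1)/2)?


Code parameters: [[96, 3, 4]], distance d = 4.
Number of correctable errors = floor((d-1)/2)
= floor((4 - 1)/2)
= floor(3/2)
= 1

1


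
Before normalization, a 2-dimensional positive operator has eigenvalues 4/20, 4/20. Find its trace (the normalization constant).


tr(M) = sum of eigenvalues
= 4/20 + 4/20
= 8/20
= 0.4000

0.4000


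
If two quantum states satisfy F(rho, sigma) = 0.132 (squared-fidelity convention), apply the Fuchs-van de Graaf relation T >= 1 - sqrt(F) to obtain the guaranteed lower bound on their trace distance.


Fuchs-van de Graaf (squared-fidelity convention): 1 - sqrt(F) <= T <= sqrt(1 - F).
Lower bound: T >= 1 - sqrt(F)
sqrt(F) = sqrt(0.132) = 0.3633
T >= 1 - 0.3633
T >= 0.6367

0.6367


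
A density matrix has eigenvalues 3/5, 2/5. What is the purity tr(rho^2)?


tr(rho^2) = sum of eigenvalues squared
= (3/5)^2 + (2/5)^2
= (9 + 4) / 25
= 13/25
= 0.5200

0.5200


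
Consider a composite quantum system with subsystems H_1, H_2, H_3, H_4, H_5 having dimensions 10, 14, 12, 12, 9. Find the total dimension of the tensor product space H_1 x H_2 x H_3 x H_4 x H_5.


dim(H_1 x H_2 x H_3 x H_4 x H_5) = 10 * 14 * 12 * 12 * 9
= 140 * 12 * 12 * 9
= 1680 * 12 * 9
= 20160 * 9
= 181440

181440


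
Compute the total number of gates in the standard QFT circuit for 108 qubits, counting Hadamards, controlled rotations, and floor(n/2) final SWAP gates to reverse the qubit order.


Hadamard gates: 108
Controlled rotations: n*(n-1)/2 = 108*107/2 = 5778
SWAP gates: floor(n/2) = floor(108/2) = 54
Total = 108 + 5778 + 54
= 5940

5940


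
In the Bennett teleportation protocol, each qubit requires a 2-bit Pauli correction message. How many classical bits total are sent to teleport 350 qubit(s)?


Quantum teleportation requires 2 classical bits per qubit teleported.
350 qubit(s) -> 2 * 350 = 700 classical bits

700


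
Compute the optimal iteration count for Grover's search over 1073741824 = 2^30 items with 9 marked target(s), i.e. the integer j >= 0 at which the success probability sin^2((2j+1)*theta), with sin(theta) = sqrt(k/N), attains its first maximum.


After j Grover iterations the success probability is P(j) = sin^2((2j+1)*theta), where sin(theta) = sqrt(k/N).
N = 2^30 = 1073741824, k = 9
sin(theta) = sqrt(k/N) = 9.155273438e-05
theta = arcsin(sqrt(k/N)) = 9.15527345e-05 rad
P(j) reaches its first maximum when (2j+1)*theta is as close as possible to pi/2, i.e. j = round(pi/(4*theta) - 1/2).
pi/(4*theta) - 1/2 = 8578.1423
(For comparison, the common estimate pi/4 * sqrt(N/k) = 8578.6423; the exact maximiser is used here.)
Optimal iterations = 8578

8578


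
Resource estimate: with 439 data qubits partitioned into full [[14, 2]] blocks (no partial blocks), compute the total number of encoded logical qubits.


Each code block uses 14 physical qubits for 2 logical qubit(s).
Number of complete blocks = floor(439 / 14) = 31
Logical qubits = 31 * 2
= 62

62


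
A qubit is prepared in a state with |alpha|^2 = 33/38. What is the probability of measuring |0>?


|alpha|^2 = 33/38 = 0.8684
|beta|^2 = 1 - 33/38 = 5/38 = 0.1316
P(|0>) = |alpha|^2 = 0.8684

0.8684


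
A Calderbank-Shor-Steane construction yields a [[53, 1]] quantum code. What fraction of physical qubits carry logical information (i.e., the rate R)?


Code rate R = k/n
= 1/53
= 0.0189

0.0189


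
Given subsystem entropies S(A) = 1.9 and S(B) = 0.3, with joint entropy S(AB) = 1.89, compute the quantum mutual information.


I(A:B) = S(A) + S(B) - S(AB)
= 1.9 + 0.3 - 1.89
= 0.3100

0.3100


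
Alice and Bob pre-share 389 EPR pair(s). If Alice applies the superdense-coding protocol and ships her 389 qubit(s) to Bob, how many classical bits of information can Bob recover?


Superdense coding allows 2 classical bits per shared entangled pair.
389 pair(s) -> 2 * 389 = 778 classical bits

778


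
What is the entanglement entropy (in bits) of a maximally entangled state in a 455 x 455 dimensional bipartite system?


For a maximally entangled state in d x d:
S = log2(d) = log2(455)
= 8.8297

8.8297


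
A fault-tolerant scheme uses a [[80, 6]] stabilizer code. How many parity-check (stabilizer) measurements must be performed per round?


For an [[n,k]] stabilizer code:
Number of stabilizer generators = n - k
= 80 - 6
= 74

74


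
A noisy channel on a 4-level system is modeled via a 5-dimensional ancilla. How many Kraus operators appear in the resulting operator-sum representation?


Tracing out the environment in an orthonormal basis {|i>_E} gives Kraus operators K_i = <i|_E U |0>_E.
Number of Kraus operators = dim(H_env) = d_env
= 5

5


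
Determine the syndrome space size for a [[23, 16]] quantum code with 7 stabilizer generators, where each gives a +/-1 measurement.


Each stabilizer generator gives a binary (+1 or -1) measurement outcome.
With 7 independent generators:
Total syndromes = 2^7
= 128

128


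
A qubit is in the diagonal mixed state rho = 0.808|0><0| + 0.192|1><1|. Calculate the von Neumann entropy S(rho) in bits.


S = -p*log2(p) - (1-p)*log2(1-p)
p = 0.8080, 1-p = 0.1920
= -0.8080 * log2(0.8080) - 0.1920 * log2(0.1920)
= -(-0.2485) - (-0.4571)
= 0.7056

0.7056


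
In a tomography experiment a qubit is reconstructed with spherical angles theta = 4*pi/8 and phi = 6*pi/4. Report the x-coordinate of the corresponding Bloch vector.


theta = 1.5708, phi = 4.7124
r_x = sin(theta)*cos(phi) = 1.0000 * 0.0000
r_x = 0.0000

0.0000


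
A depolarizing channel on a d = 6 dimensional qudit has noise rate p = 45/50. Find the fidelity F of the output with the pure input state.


F = (1-p) + p/d
= (1 - 0.9000) + 0.9000/6
= 0.1000 + 0.1500
= 0.2500

0.2500


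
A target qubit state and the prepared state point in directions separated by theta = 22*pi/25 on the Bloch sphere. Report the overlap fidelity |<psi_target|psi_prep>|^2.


For states separated by angle theta on Bloch sphere:
F = cos^2(theta/2)
theta = 22*pi/25 = 2.7646
theta/2 = 1.3823
cos(theta/2) = 0.1874
F = 0.0351

0.0351


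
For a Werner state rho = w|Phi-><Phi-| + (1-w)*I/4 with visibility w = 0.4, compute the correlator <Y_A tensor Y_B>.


|Phi-> = (|00> - |11>)/sqrt(2)
For the pure Bell state, <Y_A Y_B> = +1 (Bell-state Pauli correlator).
The maximally-mixed part I/4 has tr(I/4 * P tensor P) = 0 for any traceless Pauli P.
So <Y_A Y_B>_rho = w * (+1) + (1 - w) * 0
= 0.4 * (+1)
= 0.4000

0.4000


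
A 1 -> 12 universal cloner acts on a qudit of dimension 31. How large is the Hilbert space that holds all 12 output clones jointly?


Output space = H^(tensor 12) where dim(H) = 31
dim = 31^12
= 961 (after 2 factors)
= 29791 (after 3 factors)
= 923521 (after 4 factors)
= 28629151 (after 5 factors)
= 887503681 (after 6 factors)
= 27512614111 (after 7 factors)
= 852891037441 (after 8 factors)
= 26439622160671 (after 9 factors)
= 819628286980801 (after 10 factors)
= 25408476896404831 (after 11 factors)
= 787662783788549761 (after 12 factors)
= 787662783788549761

787662783788549761


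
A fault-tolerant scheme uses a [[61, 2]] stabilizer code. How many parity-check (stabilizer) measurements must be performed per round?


For an [[n,k]] stabilizer code:
Number of stabilizer generators = n - k
= 61 - 2
= 59

59


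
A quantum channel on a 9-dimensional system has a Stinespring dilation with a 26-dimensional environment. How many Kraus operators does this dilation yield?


Tracing out the environment in an orthonormal basis {|i>_E} gives Kraus operators K_i = <i|_E U |0>_E.
Number of Kraus operators = dim(H_env) = d_env
= 26

26


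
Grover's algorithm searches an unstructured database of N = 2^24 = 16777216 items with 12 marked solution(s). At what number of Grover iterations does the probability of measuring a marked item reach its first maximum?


After j Grover iterations the success probability is P(j) = sin^2((2j+1)*theta), where sin(theta) = sqrt(k/N).
N = 2^24 = 16777216, k = 12
sin(theta) = sqrt(k/N) = 0.0008457279334
theta = arcsin(sqrt(k/N)) = 0.0008457280342 rad
P(j) reaches its first maximum when (2j+1)*theta is as close as possible to pi/2, i.e. j = round(pi/(4*theta) - 1/2).
pi/(4*theta) - 1/2 = 928.1652
(For comparison, the common estimate pi/4 * sqrt(N/k) = 928.6653; the exact maximiser is used here.)
Optimal iterations = 928

928


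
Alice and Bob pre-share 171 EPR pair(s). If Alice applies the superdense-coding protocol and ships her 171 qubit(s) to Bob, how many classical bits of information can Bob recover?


Superdense coding allows 2 classical bits per shared entangled pair.
171 pair(s) -> 2 * 171 = 342 classical bits

342


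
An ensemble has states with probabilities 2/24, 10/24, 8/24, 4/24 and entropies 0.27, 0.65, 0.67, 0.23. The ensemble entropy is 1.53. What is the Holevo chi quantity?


chi = S(rho) - sum_i p_i * S(rho_i)
Weighted entropy = 2/24 * 0.27 + 10/24 * 0.65 + 8/24 * 0.67 + 4/24 * 0.23
= 0.5550
chi = 1.53 - 0.5550
= 0.9750

0.9750


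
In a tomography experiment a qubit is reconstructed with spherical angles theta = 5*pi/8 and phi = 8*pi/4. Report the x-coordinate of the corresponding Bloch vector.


theta = 1.9635, phi = 6.2832
r_x = sin(theta)*cos(phi) = 0.9239 * 1.0000
r_x = 0.9239

0.9239


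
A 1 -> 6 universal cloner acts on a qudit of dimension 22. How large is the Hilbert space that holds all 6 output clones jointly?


Output space = H^(tensor 6) where dim(H) = 22
dim = 22^6
= 484 (after 2 factors)
= 10648 (after 3 factors)
= 234256 (after 4 factors)
= 5153632 (after 5 factors)
= 113379904 (after 6 factors)
= 113379904

113379904


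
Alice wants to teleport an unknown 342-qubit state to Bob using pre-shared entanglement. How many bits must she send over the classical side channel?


Quantum teleportation requires 2 classical bits per qubit teleported.
342 qubit(s) -> 2 * 342 = 684 classical bits

684


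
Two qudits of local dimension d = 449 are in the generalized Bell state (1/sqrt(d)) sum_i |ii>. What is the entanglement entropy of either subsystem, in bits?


For a maximally entangled state in d x d:
S = log2(d) = log2(449)
= 8.8106

8.8106


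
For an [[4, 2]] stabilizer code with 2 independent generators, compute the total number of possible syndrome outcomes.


Each stabilizer generator gives a binary (+1 or -1) measurement outcome.
With 2 independent generators:
Total syndromes = 2^2
= 4

4


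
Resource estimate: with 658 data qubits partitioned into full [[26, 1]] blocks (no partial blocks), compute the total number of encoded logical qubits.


Each code block uses 26 physical qubits for 1 logical qubit(s).
Number of complete blocks = floor(658 / 26) = 25
Logical qubits = 25 * 1
= 25

25


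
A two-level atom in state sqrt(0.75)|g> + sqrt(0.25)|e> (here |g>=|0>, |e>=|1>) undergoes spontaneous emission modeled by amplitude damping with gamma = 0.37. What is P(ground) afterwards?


For amplitude damping with parameter gamma on state sqrt(a)|0> + sqrt(b)|1>:
alpha^2 = 0.75, beta^2 = 0.25
P(|0>) = alpha^2 + gamma * beta^2
= 0.75 + 0.37 * 0.25
= 0.75 + 0.0925
= 0.8425

0.8425


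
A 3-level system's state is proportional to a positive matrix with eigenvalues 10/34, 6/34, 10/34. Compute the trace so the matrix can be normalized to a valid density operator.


tr(M) = sum of eigenvalues
= 10/34 + 6/34 + 10/34
= 26/34
= 0.7647

0.7647


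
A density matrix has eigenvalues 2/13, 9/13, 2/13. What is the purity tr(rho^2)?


tr(rho^2) = sum of eigenvalues squared
= (2/13)^2 + (9/13)^2 + (2/13)^2
= (4 + 81 + 4) / 169
= 89/169
= 0.5266

0.5266


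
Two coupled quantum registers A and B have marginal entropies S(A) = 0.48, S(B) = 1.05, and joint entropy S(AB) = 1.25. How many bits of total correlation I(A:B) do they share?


I(A:B) = S(A) + S(B) - S(AB)
= 0.48 + 1.05 - 1.25
= 0.2800

0.2800


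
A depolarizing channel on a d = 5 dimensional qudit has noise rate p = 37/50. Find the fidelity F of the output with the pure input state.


F = (1-p) + p/d
= (1 - 0.7400) + 0.7400/5
= 0.2600 + 0.1480
= 0.4080

0.4080


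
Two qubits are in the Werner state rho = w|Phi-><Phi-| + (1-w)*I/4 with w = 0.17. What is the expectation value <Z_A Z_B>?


|Phi-> = (|00> - |11>)/sqrt(2)
For the pure Bell state, <Z_A Z_B> = +1 (Bell-state Pauli correlator).
The maximally-mixed part I/4 has tr(I/4 * P tensor P) = 0 for any traceless Pauli P.
So <Z_A Z_B>_rho = w * (+1) + (1 - w) * 0
= 0.17 * (+1)
= 0.1700

0.1700


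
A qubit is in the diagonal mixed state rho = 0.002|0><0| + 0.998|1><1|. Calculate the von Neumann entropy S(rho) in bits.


S = -p*log2(p) - (1-p)*log2(1-p)
p = 0.0020, 1-p = 0.9980
= -0.0020 * log2(0.0020) - 0.9980 * log2(0.9980)
= -(-0.0179) - (-0.0029)
= 0.0208

0.0208


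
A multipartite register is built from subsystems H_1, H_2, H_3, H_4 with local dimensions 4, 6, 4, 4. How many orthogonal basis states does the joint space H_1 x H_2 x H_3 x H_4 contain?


dim(H_1 x H_2 x H_3 x H_4) = 4 * 6 * 4 * 4
= 24 * 4 * 4
= 96 * 4
= 384

384


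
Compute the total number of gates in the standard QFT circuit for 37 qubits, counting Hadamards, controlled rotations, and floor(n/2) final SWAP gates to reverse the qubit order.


Hadamard gates: 37
Controlled rotations: n*(n-1)/2 = 37*36/2 = 666
SWAP gates: floor(n/2) = floor(37/2) = 18
Total = 37 + 666 + 18
= 721

721


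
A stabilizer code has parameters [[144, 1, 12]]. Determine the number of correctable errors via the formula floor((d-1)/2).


Code parameters: [[144, 1, 12]], distance d = 12.
Number of correctable errors = floor((d-1)/2)
= floor((12 - 1)/2)
= floor(11/2)
= 5

5


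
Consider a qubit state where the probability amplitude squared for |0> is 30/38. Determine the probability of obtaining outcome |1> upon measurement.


|alpha|^2 = 30/38 = 0.7895
|beta|^2 = 1 - 30/38 = 8/38 = 0.2105
P(|1>) = |beta|^2 = 0.2105

0.2105


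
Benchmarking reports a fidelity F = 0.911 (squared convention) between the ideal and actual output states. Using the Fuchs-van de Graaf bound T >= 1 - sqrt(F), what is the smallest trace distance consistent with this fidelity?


Fuchs-van de Graaf (squared-fidelity convention): 1 - sqrt(F) <= T <= sqrt(1 - F).
Lower bound: T >= 1 - sqrt(F)
sqrt(F) = sqrt(0.911) = 0.9545
T >= 1 - 0.9545
T >= 0.0455

0.0455


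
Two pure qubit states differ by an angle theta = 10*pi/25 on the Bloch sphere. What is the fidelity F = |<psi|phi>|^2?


For states separated by angle theta on Bloch sphere:
F = cos^2(theta/2)
theta = 10*pi/25 = 1.2566
theta/2 = 0.6283
cos(theta/2) = 0.8090
F = 0.6545

0.6545


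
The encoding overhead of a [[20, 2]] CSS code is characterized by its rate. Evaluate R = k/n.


Code rate R = k/n
= 2/20
= 0.1000

0.1000


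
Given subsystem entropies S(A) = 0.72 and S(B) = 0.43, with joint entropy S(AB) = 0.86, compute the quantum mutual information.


I(A:B) = S(A) + S(B) - S(AB)
= 0.72 + 0.43 - 0.86
= 0.2900

0.2900


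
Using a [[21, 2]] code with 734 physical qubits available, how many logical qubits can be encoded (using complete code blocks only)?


Each code block uses 21 physical qubits for 2 logical qubit(s).
Number of complete blocks = floor(734 / 21) = 34
Logical qubits = 34 * 2
= 68

68


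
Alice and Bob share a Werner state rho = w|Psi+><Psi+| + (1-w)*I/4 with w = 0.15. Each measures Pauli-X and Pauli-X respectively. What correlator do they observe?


|Psi+> = (|01> + |10>)/sqrt(2)
For the pure Bell state, <X_A X_B> = +1 (Bell-state Pauli correlator).
The maximally-mixed part I/4 has tr(I/4 * P tensor P) = 0 for any traceless Pauli P.
So <X_A X_B>_rho = w * (+1) + (1 - w) * 0
= 0.15 * (+1)
= 0.1500

0.1500
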